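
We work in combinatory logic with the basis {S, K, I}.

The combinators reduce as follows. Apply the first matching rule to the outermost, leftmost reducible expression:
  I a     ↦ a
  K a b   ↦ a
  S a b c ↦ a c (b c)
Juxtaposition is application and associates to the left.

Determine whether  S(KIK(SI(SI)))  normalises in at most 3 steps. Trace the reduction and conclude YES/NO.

Answer: YES — reaches normal form S(SI(SI)) in 2 ≤ 3 steps

Reduction:
  start: S(KIK(SI(SI)))
  →1  S(I(SI(SI)))
  →2  S(SI(SI))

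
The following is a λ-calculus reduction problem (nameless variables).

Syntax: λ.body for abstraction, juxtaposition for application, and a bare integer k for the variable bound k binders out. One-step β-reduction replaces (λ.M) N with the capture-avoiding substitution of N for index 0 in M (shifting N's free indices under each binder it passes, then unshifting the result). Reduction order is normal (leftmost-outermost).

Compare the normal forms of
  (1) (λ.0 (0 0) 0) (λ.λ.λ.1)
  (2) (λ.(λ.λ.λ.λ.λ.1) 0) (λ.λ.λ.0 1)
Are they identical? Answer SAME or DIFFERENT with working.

Answer: SAME — A ⇓ λ.λ.λ.λ.1, B ⇓ λ.λ.λ.λ.1

Reduction:
Term A:
  start: (λ.0 (0 0) 0) (λ.λ.λ.1)
  [1] (λ.λ.λ.1) ((λ.λ.λ.1) (λ.λ.λ.1)) (λ.λ.λ.1)
  [2] (λ.λ.1) (λ.λ.λ.1)
  [3] λ.λ.λ.λ.1

Term B:
  start: (λ.(λ.λ.λ.λ.λ.1) 0) (λ.λ.λ.0 1)
  [1] (λ.λ.λ.λ.λ.1) (λ.λ.λ.0 1)
  [2] λ.λ.λ.λ.1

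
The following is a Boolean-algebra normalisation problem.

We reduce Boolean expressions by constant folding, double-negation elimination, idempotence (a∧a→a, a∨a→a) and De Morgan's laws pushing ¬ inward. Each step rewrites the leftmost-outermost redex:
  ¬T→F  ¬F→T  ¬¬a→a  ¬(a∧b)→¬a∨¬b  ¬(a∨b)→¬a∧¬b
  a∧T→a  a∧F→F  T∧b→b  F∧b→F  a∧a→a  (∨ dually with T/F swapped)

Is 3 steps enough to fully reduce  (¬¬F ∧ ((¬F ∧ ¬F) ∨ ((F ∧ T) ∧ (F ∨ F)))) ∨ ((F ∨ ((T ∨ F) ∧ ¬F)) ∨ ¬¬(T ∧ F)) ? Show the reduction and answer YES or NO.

  start: (¬¬F ∧ ((¬F ∧ ¬F) ∨ ((F ∧ T) ∧ (F ∨ F)))) ∨ ((F ∨ ((T ∨ F) ∧ ¬F)) ∨ ¬¬(T ∧ F))
  →1  (F ∧ ((¬F ∧ ¬F) ∨ ((F ∧ T) ∧ (F ∨ F)))) ∨ ((F ∨ ((T ∨ F) ∧ ¬F)) ∨ ¬¬(T ∧ F))
  →2  F ∨ ((F ∨ ((T ∨ F) ∧ ¬F)) ∨ ¬¬(T ∧ F))
  →3  (F ∨ ((T ∨ F) ∧ ¬F)) ∨ ¬¬(T ∧ F)

Answer: NO — after 3 steps the term is (F ∨ ((T ∨ F) ∧ ¬F)) ∨ ¬¬(T ∧ F), not yet normal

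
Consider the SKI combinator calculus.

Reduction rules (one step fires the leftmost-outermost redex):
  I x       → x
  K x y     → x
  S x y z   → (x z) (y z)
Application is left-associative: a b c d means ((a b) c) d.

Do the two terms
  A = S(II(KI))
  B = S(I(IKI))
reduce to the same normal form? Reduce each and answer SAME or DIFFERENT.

Term A:
  start: S(II(KI))
  step 1: S(I(KI))
  step 2: S(KI)

Term B:
  start: S(I(IKI))
  step 1: S(IKI)
  step 2: S(KI)

Answer: SAME — A ⇓ S(KI), B ⇓ S(KI)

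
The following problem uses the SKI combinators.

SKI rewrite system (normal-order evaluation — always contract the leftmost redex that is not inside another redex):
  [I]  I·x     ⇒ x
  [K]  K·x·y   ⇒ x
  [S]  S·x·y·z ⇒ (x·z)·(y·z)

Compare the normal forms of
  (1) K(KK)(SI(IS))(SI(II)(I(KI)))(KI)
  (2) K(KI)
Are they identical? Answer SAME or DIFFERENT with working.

Answer: SAME — A ⇓ K(KI), B ⇓ K(KI)

Derivation:
Term A:
  start: K(KK)(SI(IS))(SI(II)(I(KI)))(KI)
  →1  KK(SI(II)(I(KI)))(KI)
  →2  K(KI)

Term B:
  start: K(KI)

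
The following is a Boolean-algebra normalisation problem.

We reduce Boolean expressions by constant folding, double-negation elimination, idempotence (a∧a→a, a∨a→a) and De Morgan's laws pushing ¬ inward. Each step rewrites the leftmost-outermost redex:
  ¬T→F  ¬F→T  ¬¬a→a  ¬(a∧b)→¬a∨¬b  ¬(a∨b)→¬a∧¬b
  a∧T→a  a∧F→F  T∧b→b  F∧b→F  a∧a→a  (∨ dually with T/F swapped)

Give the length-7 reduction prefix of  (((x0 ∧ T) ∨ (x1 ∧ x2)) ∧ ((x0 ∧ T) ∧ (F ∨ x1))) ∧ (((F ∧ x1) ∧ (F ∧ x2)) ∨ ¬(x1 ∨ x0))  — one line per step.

Answer: after 7 steps: ((x0 ∨ (x1 ∧ x2)) ∧ (x0 ∧ x1)) ∧ (¬x1 ∧ ¬x0)

Derivation:
  start: (((x0 ∧ T) ∨ (x1 ∧ x2)) ∧ ((x0 ∧ T) ∧ (F ∨ x1))) ∧ (((F ∧ x1) ∧ (F ∧ x2)) ∨ ¬(x1 ∨ x0))
  →1  ((x0 ∨ (x1 ∧ x2)) ∧ ((x0 ∧ T) ∧ (F ∨ x1))) ∧ (((F ∧ x1) ∧ (F ∧ x2)) ∨ ¬(x1 ∨ x0))
  →2  ((x0 ∨ (x1 ∧ x2)) ∧ (x0 ∧ (F ∨ x1))) ∧ (((F ∧ x1) ∧ (F ∧ x2)) ∨ ¬(x1 ∨ x0))
  →3  ((x0 ∨ (x1 ∧ x2)) ∧ (x0 ∧ x1)) ∧ (((F ∧ x1) ∧ (F ∧ x2)) ∨ ¬(x1 ∨ x0))
  →4  ((x0 ∨ (x1 ∧ x2)) ∧ (x0 ∧ x1)) ∧ ((F ∧ (F ∧ x2)) ∨ ¬(x1 ∨ x0))
  →5  ((x0 ∨ (x1 ∧ x2)) ∧ (x0 ∧ x1)) ∧ (F ∨ ¬(x1 ∨ x0))
  →6  ((x0 ∨ (x1 ∧ x2)) ∧ (x0 ∧ x1)) ∧ ¬(x1 ∨ x0)
  →7  ((x0 ∨ (x1 ∧ x2)) ∧ (x0 ∧ x1)) ∧ (¬x1 ∧ ¬x0)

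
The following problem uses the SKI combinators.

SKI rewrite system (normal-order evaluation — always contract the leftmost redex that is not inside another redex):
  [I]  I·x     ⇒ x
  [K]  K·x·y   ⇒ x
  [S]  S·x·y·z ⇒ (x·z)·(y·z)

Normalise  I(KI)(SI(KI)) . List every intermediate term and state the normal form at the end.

Answer: normal form = I  (in 2 steps)

Working:
  start: I(KI)(SI(KI))
  step 1: KI(SI(KI))
  step 2: I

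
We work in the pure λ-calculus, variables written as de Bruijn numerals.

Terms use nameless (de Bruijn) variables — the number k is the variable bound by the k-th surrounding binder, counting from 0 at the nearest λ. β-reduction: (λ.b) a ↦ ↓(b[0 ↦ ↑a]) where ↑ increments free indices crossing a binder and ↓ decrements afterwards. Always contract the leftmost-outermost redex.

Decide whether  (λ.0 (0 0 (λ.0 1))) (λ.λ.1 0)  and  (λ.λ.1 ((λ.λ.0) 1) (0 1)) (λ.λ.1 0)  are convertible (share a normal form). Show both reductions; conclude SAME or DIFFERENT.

Term A:
  start: (λ.0 (0 0 (λ.0 1))) (λ.λ.1 0)
  [1] (λ.λ.1 0) ((λ.λ.1 0) (λ.λ.1 0) (λ.0 (λ.λ.1 0)))
  [2] λ.(λ.λ.1 0) (λ.λ.1 0) (λ.0 (λ.λ.1 0)) 0
  [3] λ.(λ.(λ.λ.1 0) 0) (λ.0 (λ.λ.1 0)) 0
  [4] λ.(λ.λ.1 0) (λ.0 (λ.λ.1 0)) 0
  [5] λ.(λ.(λ.0 (λ.λ.1 0)) 0) 0
  [6] λ.(λ.0 (λ.λ.1 0)) 0
  [7] λ.0 (λ.λ.1 0)

Term B:
  start: (λ.λ.1 ((λ.λ.0) 1) (0 1)) (λ.λ.1 0)
  [1] λ.(λ.λ.1 0) ((λ.λ.0) (λ.λ.1 0)) (0 (λ.λ.1 0))
  [2] λ.(λ.(λ.λ.0) (λ.λ.1 0) 0) (0 (λ.λ.1 0))
  [3] λ.(λ.λ.0) (λ.λ.1 0) (0 (λ.λ.1 0))
  [4] λ.(λ.0) (0 (λ.λ.1 0))
  [5] λ.0 (λ.λ.1 0)

Answer: SAME — A ⇓ λ.0 (λ.λ.1 0), B ⇓ λ.0 (λ.λ.1 0)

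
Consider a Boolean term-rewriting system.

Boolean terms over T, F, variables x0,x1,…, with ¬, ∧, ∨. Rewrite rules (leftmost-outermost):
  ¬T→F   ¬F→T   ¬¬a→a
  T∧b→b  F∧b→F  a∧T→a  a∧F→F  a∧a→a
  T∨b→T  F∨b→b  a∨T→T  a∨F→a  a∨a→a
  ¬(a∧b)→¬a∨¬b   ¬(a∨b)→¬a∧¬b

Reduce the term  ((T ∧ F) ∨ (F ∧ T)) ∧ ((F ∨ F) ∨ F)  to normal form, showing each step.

  start: ((T ∧ F) ∨ (F ∧ T)) ∧ ((F ∨ F) ∨ F)
  step 1: (F ∨ (F ∧ T)) ∧ ((F ∨ F) ∨ F)
  step 2: (F ∧ T) ∧ ((F ∨ F) ∨ F)
  step 3: F ∧ ((F ∨ F) ∨ F)
  step 4: F

Answer: normal form = F  (in 4 steps)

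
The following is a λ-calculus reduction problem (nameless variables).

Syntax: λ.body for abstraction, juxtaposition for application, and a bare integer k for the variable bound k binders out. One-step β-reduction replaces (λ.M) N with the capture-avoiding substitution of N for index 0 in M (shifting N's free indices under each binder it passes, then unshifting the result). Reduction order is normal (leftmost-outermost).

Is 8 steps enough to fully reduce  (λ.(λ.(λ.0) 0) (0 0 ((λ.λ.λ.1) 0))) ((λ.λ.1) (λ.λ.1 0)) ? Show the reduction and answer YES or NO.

  start: (λ.(λ.(λ.0) 0) (0 0 ((λ.λ.λ.1) 0))) ((λ.λ.1) (λ.λ.1 0))
  [1] (λ.(λ.0) 0) ((λ.λ.1) (λ.λ.1 0) ((λ.λ.1) (λ.λ.1 0)) ((λ.λ.λ.1) ((λ.λ.1) (λ.λ.1 0))))
  [2] (λ.0) ((λ.λ.1) (λ.λ.1 0) ((λ.λ.1) (λ.λ.1 0)) ((λ.λ.λ.1) ((λ.λ.1) (λ.λ.1 0))))
  [3] (λ.λ.1) (λ.λ.1 0) ((λ.λ.1) (λ.λ.1 0)) ((λ.λ.λ.1) ((λ.λ.1) (λ.λ.1 0)))
  [4] (λ.λ.λ.1 0) ((λ.λ.1) (λ.λ.1 0)) ((λ.λ.λ.1) ((λ.λ.1) (λ.λ.1 0)))
  [5] (λ.λ.1 0) ((λ.λ.λ.1) ((λ.λ.1) (λ.λ.1 0)))
  [6] λ.(λ.λ.λ.1) ((λ.λ.1) (λ.λ.1 0)) 0
  [7] λ.(λ.λ.1) 0
  [8] λ.λ.1

Answer: YES — reaches normal form λ.λ.1 in 8 ≤ 8 steps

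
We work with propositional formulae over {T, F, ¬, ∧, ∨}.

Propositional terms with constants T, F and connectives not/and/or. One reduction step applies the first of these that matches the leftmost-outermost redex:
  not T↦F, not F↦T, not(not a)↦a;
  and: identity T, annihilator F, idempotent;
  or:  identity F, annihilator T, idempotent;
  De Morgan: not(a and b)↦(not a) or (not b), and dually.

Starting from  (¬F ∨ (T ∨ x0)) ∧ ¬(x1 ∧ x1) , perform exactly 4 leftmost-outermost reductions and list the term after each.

Answer: after 4 steps: ¬x1 ∨ ¬x1

Working:
  start: (¬F ∨ (T ∨ x0)) ∧ ¬(x1 ∧ x1)
  [1] (T ∨ (T ∨ x0)) ∧ ¬(x1 ∧ x1)
  [2] T ∧ ¬(x1 ∧ x1)
  [3] ¬(x1 ∧ x1)
  [4] ¬x1 ∨ ¬x1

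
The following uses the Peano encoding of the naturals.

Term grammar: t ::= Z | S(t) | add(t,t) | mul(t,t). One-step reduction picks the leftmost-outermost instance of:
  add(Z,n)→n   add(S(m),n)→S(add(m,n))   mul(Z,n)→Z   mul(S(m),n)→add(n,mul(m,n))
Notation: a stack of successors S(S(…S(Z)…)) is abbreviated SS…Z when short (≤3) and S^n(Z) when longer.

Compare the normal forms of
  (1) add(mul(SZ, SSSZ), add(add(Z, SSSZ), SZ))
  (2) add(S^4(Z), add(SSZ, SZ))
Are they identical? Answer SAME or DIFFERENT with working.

Answer: SAME — A ⇓ S^7(Z), B ⇓ S^7(Z)

Derivation:
Term A:
  start: add(mul(SZ, SSSZ), add(add(Z, SSSZ), SZ))
  →1  add(add(SSSZ, mul(Z, SSSZ)), add(add(Z, SSSZ), SZ))
  →2  add(S(add(SSZ, mul(Z, SSSZ))), add(add(Z, SSSZ), SZ))
  →3  S(add(add(SSZ, mul(Z, SSSZ)), add(add(Z, SSSZ), SZ)))
  →4  S(add(S(add(SZ, mul(Z, SSSZ))), add(add(Z, SSSZ), SZ)))
  →5  S(S(add(add(SZ, mul(Z, SSSZ)), add(add(Z, SSSZ), SZ))))
  →6  S(S(add(S(add(Z, mul(Z, SSSZ))), add(add(Z, SSSZ), SZ))))
  →7  S(S(S(add(add(Z, mul(Z, SSSZ)), add(add(Z, SSSZ), SZ)))))
  →8  S(S(S(add(mul(Z, SSSZ), add(add(Z, SSSZ), SZ)))))
  →9  S(S(S(add(Z, add(add(Z, SSSZ), SZ)))))
  →10  S(S(S(add(add(Z, SSSZ), SZ))))
  →11  S(S(S(add(SSSZ, SZ))))
  →12  S(S(S(S(add(SSZ, SZ)))))
  →13  S(S(S(S(S(add(SZ, SZ))))))
  →14  S(S(S(S(S(S(add(Z, SZ)))))))
  →15  S^7(Z)

Term B:
  start: add(S^4(Z), add(SSZ, SZ))
  →1  S(add(SSSZ, add(SSZ, SZ)))
  →2  S(S(add(SSZ, add(SSZ, SZ))))
  →3  S(S(S(add(SZ, add(SSZ, SZ)))))
  →4  S(S(S(S(add(Z, add(SSZ, SZ))))))
  →5  S(S(S(S(add(SSZ, SZ)))))
  →6  S(S(S(S(S(add(SZ, SZ))))))
  →7  S(S(S(S(S(S(add(Z, SZ)))))))
  →8  S^7(Z)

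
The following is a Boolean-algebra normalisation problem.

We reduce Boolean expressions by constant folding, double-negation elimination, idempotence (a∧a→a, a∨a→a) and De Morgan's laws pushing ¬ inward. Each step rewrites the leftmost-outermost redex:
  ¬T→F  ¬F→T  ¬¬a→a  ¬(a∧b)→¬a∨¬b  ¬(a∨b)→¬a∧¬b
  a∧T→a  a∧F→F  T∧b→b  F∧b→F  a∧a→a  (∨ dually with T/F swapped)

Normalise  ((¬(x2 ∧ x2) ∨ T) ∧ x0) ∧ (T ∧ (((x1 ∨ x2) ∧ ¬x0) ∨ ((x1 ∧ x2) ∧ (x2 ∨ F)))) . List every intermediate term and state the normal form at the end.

Answer: normal form = x0 ∧ (((x1 ∨ x2) ∧ ¬x0) ∨ ((x1 ∧ x2) ∧ x2))  (in 4 steps)

Derivation:
  start: ((¬(x2 ∧ x2) ∨ T) ∧ x0) ∧ (T ∧ (((x1 ∨ x2) ∧ ¬x0) ∨ ((x1 ∧ x2) ∧ (x2 ∨ F))))
  step 1: (T ∧ x0) ∧ (T ∧ (((x1 ∨ x2) ∧ ¬x0) ∨ ((x1 ∧ x2) ∧ (x2 ∨ F))))
  step 2: x0 ∧ (T ∧ (((x1 ∨ x2) ∧ ¬x0) ∨ ((x1 ∧ x2) ∧ (x2 ∨ F))))
  step 3: x0 ∧ (((x1 ∨ x2) ∧ ¬x0) ∨ ((x1 ∧ x2) ∧ (x2 ∨ F)))
  step 4: x0 ∧ (((x1 ∨ x2) ∧ ¬x0) ∨ ((x1 ∧ x2) ∧ x2))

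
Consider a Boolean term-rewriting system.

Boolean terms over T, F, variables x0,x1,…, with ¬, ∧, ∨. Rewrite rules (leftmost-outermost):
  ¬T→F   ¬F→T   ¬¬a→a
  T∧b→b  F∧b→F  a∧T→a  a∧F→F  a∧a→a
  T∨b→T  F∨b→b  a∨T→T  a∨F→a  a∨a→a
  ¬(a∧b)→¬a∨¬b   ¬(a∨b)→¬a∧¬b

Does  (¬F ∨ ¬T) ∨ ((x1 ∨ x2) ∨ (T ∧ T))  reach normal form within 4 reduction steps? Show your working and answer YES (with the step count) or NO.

Answer: YES — reaches normal form T in 3 ≤ 4 steps

Derivation:
  start: (¬F ∨ ¬T) ∨ ((x1 ∨ x2) ∨ (T ∧ T))
  step 1: (T ∨ ¬T) ∨ ((x1 ∨ x2) ∨ (T ∧ T))
  step 2: T ∨ ((x1 ∨ x2) ∨ (T ∧ T))
  step 3: T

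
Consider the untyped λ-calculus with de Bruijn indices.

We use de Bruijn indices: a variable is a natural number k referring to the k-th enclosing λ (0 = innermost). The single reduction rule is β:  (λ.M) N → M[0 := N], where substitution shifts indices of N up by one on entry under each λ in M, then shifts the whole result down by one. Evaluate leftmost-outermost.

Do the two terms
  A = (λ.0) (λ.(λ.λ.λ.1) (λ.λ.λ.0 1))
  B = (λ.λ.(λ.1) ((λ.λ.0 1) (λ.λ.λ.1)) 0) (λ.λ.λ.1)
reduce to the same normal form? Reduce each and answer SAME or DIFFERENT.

Term A:
  start: (λ.0) (λ.(λ.λ.λ.1) (λ.λ.λ.0 1))
  step 1: λ.(λ.λ.λ.1) (λ.λ.λ.0 1)
  step 2: λ.λ.λ.1

Term B:
  start: (λ.λ.(λ.1) ((λ.λ.0 1) (λ.λ.λ.1)) 0) (λ.λ.λ.1)
  step 1: λ.(λ.1) ((λ.λ.0 1) (λ.λ.λ.1)) 0
  step 2: λ.0 0

Answer: DIFFERENT — A ⇓ λ.λ.λ.1, B ⇓ λ.0 0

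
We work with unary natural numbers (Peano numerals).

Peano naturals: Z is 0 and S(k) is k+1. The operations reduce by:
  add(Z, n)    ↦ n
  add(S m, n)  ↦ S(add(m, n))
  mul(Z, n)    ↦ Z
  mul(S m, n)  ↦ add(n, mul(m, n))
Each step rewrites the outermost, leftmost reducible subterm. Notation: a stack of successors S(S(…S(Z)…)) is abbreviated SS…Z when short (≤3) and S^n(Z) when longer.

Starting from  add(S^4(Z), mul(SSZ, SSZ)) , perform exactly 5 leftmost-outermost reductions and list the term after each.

  start: add(S^4(Z), mul(SSZ, SSZ))
  →1  S(add(SSSZ, mul(SSZ, SSZ)))
  →2  S(S(add(SSZ, mul(SSZ, SSZ))))
  →3  S(S(S(add(SZ, mul(SSZ, SSZ)))))
  →4  S(S(S(S(add(Z, mul(SSZ, SSZ))))))
  →5  S(S(S(S(mul(SSZ, SSZ)))))

Answer: after 5 steps: S(S(S(S(mul(SSZ, SSZ)))))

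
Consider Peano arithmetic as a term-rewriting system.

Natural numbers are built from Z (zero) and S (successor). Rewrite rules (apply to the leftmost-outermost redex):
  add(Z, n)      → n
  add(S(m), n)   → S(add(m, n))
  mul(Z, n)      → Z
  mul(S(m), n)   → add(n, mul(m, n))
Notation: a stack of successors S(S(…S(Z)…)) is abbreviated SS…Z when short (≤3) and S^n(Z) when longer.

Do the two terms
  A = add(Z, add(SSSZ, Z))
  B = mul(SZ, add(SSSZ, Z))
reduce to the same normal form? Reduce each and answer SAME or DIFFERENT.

Answer: SAME — A ⇓ SSSZ, B ⇓ SSSZ

Reduction:
Term A:
  start: add(Z, add(SSSZ, Z))
  [1] add(SSSZ, Z)
  [2] S(add(SSZ, Z))
  [3] S(S(add(SZ, Z)))
  [4] S(S(S(add(Z, Z))))
  [5] SSSZ

Term B:
  start: mul(SZ, add(SSSZ, Z))
  [1] add(add(SSSZ, Z), mul(Z, add(SSSZ, Z)))
  [2] add(S(add(SSZ, Z)), mul(Z, add(SSSZ, Z)))
  [3] S(add(add(SSZ, Z), mul(Z, add(SSSZ, Z))))
  [4] S(add(S(add(SZ, Z)), mul(Z, add(SSSZ, Z))))
  [5] S(S(add(add(SZ, Z), mul(Z, add(SSSZ, Z)))))
  [6] S(S(add(S(add(Z, Z)), mul(Z, add(SSSZ, Z)))))
  [7] S(S(S(add(add(Z, Z), mul(Z, add(SSSZ, Z))))))
  [8] S(S(S(add(Z, mul(Z, add(SSSZ, Z))))))
  [9] S(S(S(mul(Z, add(SSSZ, Z)))))
  [10] SSSZ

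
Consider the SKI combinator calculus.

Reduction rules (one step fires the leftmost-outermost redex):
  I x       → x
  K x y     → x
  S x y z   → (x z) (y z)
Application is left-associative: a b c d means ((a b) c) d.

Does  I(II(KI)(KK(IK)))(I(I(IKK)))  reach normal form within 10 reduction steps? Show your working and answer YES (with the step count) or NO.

  start: I(II(KI)(KK(IK)))(I(I(IKK)))
  step 1: II(KI)(KK(IK))(I(I(IKK)))
  step 2: I(KI)(KK(IK))(I(I(IKK)))
  step 3: KI(KK(IK))(I(I(IKK)))
  step 4: I(I(I(IKK)))
  step 5: I(I(IKK))
  step 6: I(IKK)
  step 7: IKK
  step 8: KK

Answer: YES — reaches normal form KK in 8 ≤ 10 steps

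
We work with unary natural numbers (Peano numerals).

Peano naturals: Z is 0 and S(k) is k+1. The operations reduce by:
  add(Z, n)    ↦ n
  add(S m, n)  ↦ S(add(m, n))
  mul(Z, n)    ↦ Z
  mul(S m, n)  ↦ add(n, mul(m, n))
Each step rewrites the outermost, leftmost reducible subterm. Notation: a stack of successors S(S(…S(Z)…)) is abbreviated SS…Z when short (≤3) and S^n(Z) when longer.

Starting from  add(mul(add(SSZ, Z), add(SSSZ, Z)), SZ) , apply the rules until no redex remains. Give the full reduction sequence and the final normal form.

  start: add(mul(add(SSZ, Z), add(SSSZ, Z)), SZ)
  [1] add(mul(S(add(SZ, Z)), add(SSSZ, Z)), SZ)
  [2] add(add(add(SSSZ, Z), mul(add(SZ, Z), add(SSSZ, Z))), SZ)
  [3] add(add(S(add(SSZ, Z)), mul(add(SZ, Z), add(SSSZ, Z))), SZ)
  [4] add(S(add(add(SSZ, Z), mul(add(SZ, Z), add(SSSZ, Z)))), SZ)
  [5] S(add(add(add(SSZ, Z), mul(add(SZ, Z), add(SSSZ, Z))), SZ))
  [6] S(add(add(S(add(SZ, Z)), mul(add(SZ, Z), add(SSSZ, Z))), SZ))
  [7] S(add(S(add(add(SZ, Z), mul(add(SZ, Z), add(SSSZ, Z)))), SZ))
  [8] S(S(add(add(add(SZ, Z), mul(add(SZ, Z), add(SSSZ, Z))), SZ)))
  [9] S(S(add(add(S(add(Z, Z)), mul(add(SZ, Z), add(SSSZ, Z))), SZ)))
  [10] S(S(add(S(add(add(Z, Z), mul(add(SZ, Z), add(SSSZ, Z)))), SZ)))
  [11] S(S(S(add(add(add(Z, Z), mul(add(SZ, Z), add(SSSZ, Z))), SZ))))
  [12] S(S(S(add(add(Z, mul(add(SZ, Z), add(SSSZ, Z))), SZ))))
  [13] S(S(S(add(mul(add(SZ, Z), add(SSSZ, Z)), SZ))))
  [14] S(S(S(add(mul(S(add(Z, Z)), add(SSSZ, Z)), SZ))))
  [15] S(S(S(add(add(add(SSSZ, Z), mul(add(Z, Z), add(SSSZ, Z))), SZ))))
  [16] S(S(S(add(add(S(add(SSZ, Z)), mul(add(Z, Z), add(SSSZ, Z))), SZ))))
  [17] S(S(S(add(S(add(add(SSZ, Z), mul(add(Z, Z), add(SSSZ, Z)))), SZ))))
  [18] S(S(S(S(add(add(add(SSZ, Z), mul(add(Z, Z), add(SSSZ, Z))), SZ)))))
  [19] S(S(S(S(add(add(S(add(SZ, Z)), mul(add(Z, Z), add(SSSZ, Z))), SZ)))))
  [20] S(S(S(S(add(S(add(add(SZ, Z), mul(add(Z, Z), add(SSSZ, Z)))), SZ)))))
  [21] S(S(S(S(S(add(add(add(SZ, Z), mul(add(Z, Z), add(SSSZ, Z))), SZ))))))
  [22] S(S(S(S(S(add(add(S(add(Z, Z)), mul(add(Z, Z), add(SSSZ, Z))), SZ))))))
  [23] S(S(S(S(S(add(S(add(add(Z, Z), mul(add(Z, Z), add(SSSZ, Z)))), SZ))))))
  [24] S(S(S(S(S(S(add(add(add(Z, Z), mul(add(Z, Z), add(SSSZ, Z))), SZ)))))))
  [25] S(S(S(S(S(S(add(add(Z, mul(add(Z, Z), add(SSSZ, Z))), SZ)))))))
  [26] S(S(S(S(S(S(add(mul(add(Z, Z), add(SSSZ, Z)), SZ)))))))
  [27] S(S(S(S(S(S(add(mul(Z, add(SSSZ, Z)), SZ)))))))
  [28] S(S(S(S(S(S(add(Z, SZ)))))))
  [29] S^7(Z)

Answer: normal form = S^7(Z)  (in 29 steps)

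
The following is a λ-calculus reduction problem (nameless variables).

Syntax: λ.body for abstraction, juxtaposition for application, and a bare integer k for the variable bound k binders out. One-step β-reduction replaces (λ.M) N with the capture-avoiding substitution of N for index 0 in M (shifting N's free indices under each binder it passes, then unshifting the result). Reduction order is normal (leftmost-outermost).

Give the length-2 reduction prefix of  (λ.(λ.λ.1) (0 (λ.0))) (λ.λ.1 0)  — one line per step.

Answer: after 2 steps: λ.(λ.λ.1 0) (λ.0)

Working:
  start: (λ.(λ.λ.1) (0 (λ.0))) (λ.λ.1 0)
  [1] (λ.λ.1) ((λ.λ.1 0) (λ.0))
  [2] λ.(λ.λ.1 0) (λ.0)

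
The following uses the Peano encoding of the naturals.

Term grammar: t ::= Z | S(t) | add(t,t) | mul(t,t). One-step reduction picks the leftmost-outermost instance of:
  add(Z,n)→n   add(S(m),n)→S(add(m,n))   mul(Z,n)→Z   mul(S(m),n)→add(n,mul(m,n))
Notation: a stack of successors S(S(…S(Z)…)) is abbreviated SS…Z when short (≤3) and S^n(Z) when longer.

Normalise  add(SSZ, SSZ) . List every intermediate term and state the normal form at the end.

Answer: normal form = S^4(Z)  (in 3 steps)

Working:
  start: add(SSZ, SSZ)
  step 1: S(add(SZ, SSZ))
  step 2: S(S(add(Z, SSZ)))
  step 3: S^4(Z)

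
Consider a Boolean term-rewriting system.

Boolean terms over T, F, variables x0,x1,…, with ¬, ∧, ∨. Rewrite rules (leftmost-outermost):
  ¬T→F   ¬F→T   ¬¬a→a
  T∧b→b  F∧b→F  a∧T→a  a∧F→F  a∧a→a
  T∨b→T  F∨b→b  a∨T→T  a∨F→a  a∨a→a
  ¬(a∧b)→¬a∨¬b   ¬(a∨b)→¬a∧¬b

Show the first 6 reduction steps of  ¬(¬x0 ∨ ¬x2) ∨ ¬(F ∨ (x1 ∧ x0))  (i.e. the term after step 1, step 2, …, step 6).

Answer: after 6 steps: (x0 ∧ x2) ∨ ¬(x1 ∧ x0)

Derivation:
  start: ¬(¬x0 ∨ ¬x2) ∨ ¬(F ∨ (x1 ∧ x0))
  step 1: (¬¬x0 ∧ ¬¬x2) ∨ ¬(F ∨ (x1 ∧ x0))
  step 2: (x0 ∧ ¬¬x2) ∨ ¬(F ∨ (x1 ∧ x0))
  step 3: (x0 ∧ x2) ∨ ¬(F ∨ (x1 ∧ x0))
  step 4: (x0 ∧ x2) ∨ (¬F ∧ ¬(x1 ∧ x0))
  step 5: (x0 ∧ x2) ∨ (T ∧ ¬(x1 ∧ x0))
  step 6: (x0 ∧ x2) ∨ ¬(x1 ∧ x0)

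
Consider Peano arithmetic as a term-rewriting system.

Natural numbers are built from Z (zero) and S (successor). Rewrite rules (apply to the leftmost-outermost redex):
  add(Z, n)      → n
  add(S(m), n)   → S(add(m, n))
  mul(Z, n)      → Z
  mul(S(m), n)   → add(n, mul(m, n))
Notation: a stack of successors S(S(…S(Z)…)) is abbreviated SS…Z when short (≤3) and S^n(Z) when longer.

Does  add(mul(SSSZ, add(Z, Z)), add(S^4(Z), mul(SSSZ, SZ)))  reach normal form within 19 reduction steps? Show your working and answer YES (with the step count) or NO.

Answer: NO — after 19 steps the term is S(S(S(S(S(mul(SSZ, SZ)))))), not yet normal

Working:
  start: add(mul(SSSZ, add(Z, Z)), add(S^4(Z), mul(SSSZ, SZ)))
  step 1: add(add(add(Z, Z), mul(SSZ, add(Z, Z))), add(S^4(Z), mul(SSSZ, SZ)))
  step 2: add(add(Z, mul(SSZ, add(Z, Z))), add(S^4(Z), mul(SSSZ, SZ)))
  step 3: add(mul(SSZ, add(Z, Z)), add(S^4(Z), mul(SSSZ, SZ)))
  step 4: add(add(add(Z, Z), mul(SZ, add(Z, Z))), add(S^4(Z), mul(SSSZ, SZ)))
  step 5: add(add(Z, mul(SZ, add(Z, Z))), add(S^4(Z), mul(SSSZ, SZ)))
  step 6: add(mul(SZ, add(Z, Z)), add(S^4(Z), mul(SSSZ, SZ)))
  step 7: add(add(add(Z, Z), mul(Z, add(Z, Z))), add(S^4(Z), mul(SSSZ, SZ)))
  step 8: add(add(Z, mul(Z, add(Z, Z))), add(S^4(Z), mul(SSSZ, SZ)))
  step 9: add(mul(Z, add(Z, Z)), add(S^4(Z), mul(SSSZ, SZ)))
  step 10: add(Z, add(S^4(Z), mul(SSSZ, SZ)))
  step 11: add(S^4(Z), mul(SSSZ, SZ))
  step 12: S(add(SSSZ, mul(SSSZ, SZ)))
  step 13: S(S(add(SSZ, mul(SSSZ, SZ))))
  step 14: S(S(S(add(SZ, mul(SSSZ, SZ)))))
  step 15: S(S(S(S(add(Z, mul(SSSZ, SZ))))))
  step 16: S(S(S(S(mul(SSSZ, SZ)))))
  step 17: S(S(S(S(add(SZ, mul(SSZ, SZ))))))
  step 18: S(S(S(S(S(add(Z, mul(SSZ, SZ)))))))
  step 19: S(S(S(S(S(mul(SSZ, SZ))))))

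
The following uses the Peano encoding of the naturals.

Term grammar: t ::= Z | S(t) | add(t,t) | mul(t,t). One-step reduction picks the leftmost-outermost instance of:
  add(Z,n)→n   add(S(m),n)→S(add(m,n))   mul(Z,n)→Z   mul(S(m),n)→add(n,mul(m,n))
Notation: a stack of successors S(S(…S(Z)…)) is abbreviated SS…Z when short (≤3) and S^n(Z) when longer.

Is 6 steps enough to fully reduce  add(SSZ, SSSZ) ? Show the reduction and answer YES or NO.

Answer: YES — reaches normal form S^5(Z) in 3 ≤ 6 steps

Reduction:
  start: add(SSZ, SSSZ)
  [1] S(add(SZ, SSSZ))
  [2] S(S(add(Z, SSSZ)))
  [3] S^5(Z)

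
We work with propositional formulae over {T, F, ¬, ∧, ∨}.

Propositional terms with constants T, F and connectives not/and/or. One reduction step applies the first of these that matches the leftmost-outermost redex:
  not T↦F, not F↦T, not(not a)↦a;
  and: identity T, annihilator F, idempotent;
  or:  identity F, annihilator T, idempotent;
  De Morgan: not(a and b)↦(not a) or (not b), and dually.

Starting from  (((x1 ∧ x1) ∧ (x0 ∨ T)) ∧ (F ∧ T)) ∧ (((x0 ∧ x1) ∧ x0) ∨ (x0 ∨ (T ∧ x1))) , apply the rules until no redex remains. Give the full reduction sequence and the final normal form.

Answer: normal form = F  (in 6 steps)

Derivation:
  start: (((x1 ∧ x1) ∧ (x0 ∨ T)) ∧ (F ∧ T)) ∧ (((x0 ∧ x1) ∧ x0) ∨ (x0 ∨ (T ∧ x1)))
  step 1: ((x1 ∧ (x0 ∨ T)) ∧ (F ∧ T)) ∧ (((x0 ∧ x1) ∧ x0) ∨ (x0 ∨ (T ∧ x1)))
  step 2: ((x1 ∧ T) ∧ (F ∧ T)) ∧ (((x0 ∧ x1) ∧ x0) ∨ (x0 ∨ (T ∧ x1)))
  step 3: (x1 ∧ (F ∧ T)) ∧ (((x0 ∧ x1) ∧ x0) ∨ (x0 ∨ (T ∧ x1)))
  step 4: (x1 ∧ F) ∧ (((x0 ∧ x1) ∧ x0) ∨ (x0 ∨ (T ∧ x1)))
  step 5: F ∧ (((x0 ∧ x1) ∧ x0) ∨ (x0 ∨ (T ∧ x1)))
  step 6: F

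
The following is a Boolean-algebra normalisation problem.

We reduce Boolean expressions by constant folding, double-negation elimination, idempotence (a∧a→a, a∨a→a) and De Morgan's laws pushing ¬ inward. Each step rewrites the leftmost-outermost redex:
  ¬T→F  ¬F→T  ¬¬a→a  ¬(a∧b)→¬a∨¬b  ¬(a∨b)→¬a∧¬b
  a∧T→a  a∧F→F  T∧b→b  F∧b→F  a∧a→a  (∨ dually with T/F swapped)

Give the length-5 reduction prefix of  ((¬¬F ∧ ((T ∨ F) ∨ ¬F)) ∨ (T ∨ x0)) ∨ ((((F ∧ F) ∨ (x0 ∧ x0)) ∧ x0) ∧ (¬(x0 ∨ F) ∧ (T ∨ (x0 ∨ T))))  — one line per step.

  start: ((¬¬F ∧ ((T ∨ F) ∨ ¬F)) ∨ (T ∨ x0)) ∨ ((((F ∧ F) ∨ (x0 ∧ x0)) ∧ x0) ∧ (¬(x0 ∨ F) ∧ (T ∨ (x0 ∨ T))))
  [1] ((F ∧ ((T ∨ F) ∨ ¬F)) ∨ (T ∨ x0)) ∨ ((((F ∧ F) ∨ (x0 ∧ x0)) ∧ x0) ∧ (¬(x0 ∨ F) ∧ (T ∨ (x0 ∨ T))))
  [2] (F ∨ (T ∨ x0)) ∨ ((((F ∧ F) ∨ (x0 ∧ x0)) ∧ x0) ∧ (¬(x0 ∨ F) ∧ (T ∨ (x0 ∨ T))))
  [3] (T ∨ x0) ∨ ((((F ∧ F) ∨ (x0 ∧ x0)) ∧ x0) ∧ (¬(x0 ∨ F) ∧ (T ∨ (x0 ∨ T))))
  [4] T ∨ ((((F ∧ F) ∨ (x0 ∧ x0)) ∧ x0) ∧ (¬(x0 ∨ F) ∧ (T ∨ (x0 ∨ T))))
  [5] T

Answer: after 5 steps: T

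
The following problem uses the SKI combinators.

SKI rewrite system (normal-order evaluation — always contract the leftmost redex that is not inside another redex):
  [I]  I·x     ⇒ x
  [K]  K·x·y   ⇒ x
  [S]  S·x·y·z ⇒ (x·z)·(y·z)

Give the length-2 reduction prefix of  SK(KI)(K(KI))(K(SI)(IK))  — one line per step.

  start: SK(KI)(K(KI))(K(SI)(IK))
  [1] K(K(KI))(KI(K(KI)))(K(SI)(IK))
  [2] K(KI)(K(SI)(IK))

Answer: after 2 steps: K(KI)(K(SI)(IK))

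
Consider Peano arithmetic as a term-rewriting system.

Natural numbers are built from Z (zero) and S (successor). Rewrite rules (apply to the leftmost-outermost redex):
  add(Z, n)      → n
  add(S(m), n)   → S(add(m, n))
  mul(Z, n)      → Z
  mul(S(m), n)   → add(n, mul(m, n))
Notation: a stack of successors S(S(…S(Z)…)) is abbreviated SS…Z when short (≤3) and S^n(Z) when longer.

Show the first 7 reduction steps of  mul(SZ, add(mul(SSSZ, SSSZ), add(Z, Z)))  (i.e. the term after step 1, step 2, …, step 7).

  start: mul(SZ, add(mul(SSSZ, SSSZ), add(Z, Z)))
  step 1: add(add(mul(SSSZ, SSSZ), add(Z, Z)), mul(Z, add(mul(SSSZ, SSSZ), add(Z, Z))))
  step 2: add(add(add(SSSZ, mul(SSZ, SSSZ)), add(Z, Z)), mul(Z, add(mul(SSSZ, SSSZ), add(Z, Z))))
  step 3: add(add(S(add(SSZ, mul(SSZ, SSSZ))), add(Z, Z)), mul(Z, add(mul(SSSZ, SSSZ), add(Z, Z))))
  step 4: add(S(add(add(SSZ, mul(SSZ, SSSZ)), add(Z, Z))), mul(Z, add(mul(SSSZ, SSSZ), add(Z, Z))))
  step 5: S(add(add(add(SSZ, mul(SSZ, SSSZ)), add(Z, Z)), mul(Z, add(mul(SSSZ, SSSZ), add(Z, Z)))))
  step 6: S(add(add(S(add(SZ, mul(SSZ, SSSZ))), add(Z, Z)), mul(Z, add(mul(SSSZ, SSSZ), add(Z, Z)))))
  step 7: S(add(S(add(add(SZ, mul(SSZ, SSSZ)), add(Z, Z))), mul(Z, add(mul(SSSZ, SSSZ), add(Z, Z)))))

Answer: after 7 steps: S(add(S(add(add(SZ, mul(SSZ, SSSZ)), add(Z, Z))), mul(Z, add(mul(SSSZ, SSSZ), add(Z, Z)))))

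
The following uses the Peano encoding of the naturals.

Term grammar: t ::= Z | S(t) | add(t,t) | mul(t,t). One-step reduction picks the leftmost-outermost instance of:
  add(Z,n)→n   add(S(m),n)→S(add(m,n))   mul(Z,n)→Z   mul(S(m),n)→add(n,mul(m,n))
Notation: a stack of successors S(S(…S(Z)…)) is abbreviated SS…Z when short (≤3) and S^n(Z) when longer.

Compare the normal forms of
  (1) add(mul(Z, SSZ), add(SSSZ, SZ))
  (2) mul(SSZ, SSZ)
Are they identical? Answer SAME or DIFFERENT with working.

Answer: SAME — A ⇓ S^4(Z), B ⇓ S^4(Z)

Reduction:
Term A:
  start: add(mul(Z, SSZ), add(SSSZ, SZ))
  [1] add(Z, add(SSSZ, SZ))
  [2] add(SSSZ, SZ)
  [3] S(add(SSZ, SZ))
  [4] S(S(add(SZ, SZ)))
  [5] S(S(S(add(Z, SZ))))
  [6] S^4(Z)

Term B:
  start: mul(SSZ, SSZ)
  [1] add(SSZ, mul(SZ, SSZ))
  [2] S(add(SZ, mul(SZ, SSZ)))
  [3] S(S(add(Z, mul(SZ, SSZ))))
  [4] S(S(mul(SZ, SSZ)))
  [5] S(S(add(SSZ, mul(Z, SSZ))))
  [6] S(S(S(add(SZ, mul(Z, SSZ)))))
  [7] S(S(S(S(add(Z, mul(Z, SSZ))))))
  [8] S(S(S(S(mul(Z, SSZ)))))
  [9] S^4(Z)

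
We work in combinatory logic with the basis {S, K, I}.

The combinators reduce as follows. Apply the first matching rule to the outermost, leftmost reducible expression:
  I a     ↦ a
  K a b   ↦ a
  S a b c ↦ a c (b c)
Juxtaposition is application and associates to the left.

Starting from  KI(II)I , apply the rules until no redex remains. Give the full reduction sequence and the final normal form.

  start: KI(II)I
  step 1: II
  step 2: I

Answer: normal form = I  (in 2 steps)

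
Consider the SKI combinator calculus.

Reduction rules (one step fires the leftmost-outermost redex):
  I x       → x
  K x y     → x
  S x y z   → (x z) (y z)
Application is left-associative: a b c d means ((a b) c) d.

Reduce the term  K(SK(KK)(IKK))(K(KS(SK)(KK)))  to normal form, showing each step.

  start: K(SK(KK)(IKK))(K(KS(SK)(KK)))
  →1  SK(KK)(IKK)
  →2  K(IKK)(KK(IKK))
  →3  IKK
  →4  KK

Answer: normal form = KK  (in 4 steps)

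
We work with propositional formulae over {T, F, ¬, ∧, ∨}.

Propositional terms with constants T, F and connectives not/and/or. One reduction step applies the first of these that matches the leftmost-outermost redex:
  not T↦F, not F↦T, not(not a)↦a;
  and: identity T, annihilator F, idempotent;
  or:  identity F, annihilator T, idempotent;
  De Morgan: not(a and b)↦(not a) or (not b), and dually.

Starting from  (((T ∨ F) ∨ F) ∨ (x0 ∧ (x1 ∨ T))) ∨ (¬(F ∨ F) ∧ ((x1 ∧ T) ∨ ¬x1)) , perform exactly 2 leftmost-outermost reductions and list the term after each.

Answer: after 2 steps: (T ∨ (x0 ∧ (x1 ∨ T))) ∨ (¬(F ∨ F) ∧ ((x1 ∧ T) ∨ ¬x1))

Working:
  start: (((T ∨ F) ∨ F) ∨ (x0 ∧ (x1 ∨ T))) ∨ (¬(F ∨ F) ∧ ((x1 ∧ T) ∨ ¬x1))
  →1  ((T ∨ F) ∨ (x0 ∧ (x1 ∨ T))) ∨ (¬(F ∨ F) ∧ ((x1 ∧ T) ∨ ¬x1))
  →2  (T ∨ (x0 ∧ (x1 ∨ T))) ∨ (¬(F ∨ F) ∧ ((x1 ∧ T) ∨ ¬x1))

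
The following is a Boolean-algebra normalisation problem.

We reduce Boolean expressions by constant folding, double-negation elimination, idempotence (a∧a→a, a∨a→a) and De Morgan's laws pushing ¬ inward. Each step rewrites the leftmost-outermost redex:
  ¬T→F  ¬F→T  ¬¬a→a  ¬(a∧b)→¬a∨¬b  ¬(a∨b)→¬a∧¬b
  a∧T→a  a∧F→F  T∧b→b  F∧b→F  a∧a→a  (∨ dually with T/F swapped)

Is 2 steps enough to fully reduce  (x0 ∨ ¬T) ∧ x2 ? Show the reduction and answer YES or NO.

Answer: YES — reaches normal form x0 ∧ x2 in 2 ≤ 2 steps

Working:
  start: (x0 ∨ ¬T) ∧ x2
  step 1: (x0 ∨ F) ∧ x2
  step 2: x0 ∧ x2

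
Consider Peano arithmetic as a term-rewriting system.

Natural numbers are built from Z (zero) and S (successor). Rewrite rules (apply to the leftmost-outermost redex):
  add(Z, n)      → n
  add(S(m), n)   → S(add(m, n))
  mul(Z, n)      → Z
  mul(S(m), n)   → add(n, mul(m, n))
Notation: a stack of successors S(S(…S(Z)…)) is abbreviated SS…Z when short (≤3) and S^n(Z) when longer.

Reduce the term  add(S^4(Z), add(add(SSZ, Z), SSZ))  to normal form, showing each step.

  start: add(S^4(Z), add(add(SSZ, Z), SSZ))
  [1] S(add(SSSZ, add(add(SSZ, Z), SSZ)))
  [2] S(S(add(SSZ, add(add(SSZ, Z), SSZ))))
  [3] S(S(S(add(SZ, add(add(SSZ, Z), SSZ)))))
  [4] S(S(S(S(add(Z, add(add(SSZ, Z), SSZ))))))
  [5] S(S(S(S(add(add(SSZ, Z), SSZ)))))
  [6] S(S(S(S(add(S(add(SZ, Z)), SSZ)))))
  [7] S(S(S(S(S(add(add(SZ, Z), SSZ))))))
  [8] S(S(S(S(S(add(S(add(Z, Z)), SSZ))))))
  [9] S(S(S(S(S(S(add(add(Z, Z), SSZ)))))))
  [10] S(S(S(S(S(S(add(Z, SSZ)))))))
  [11] S^8(Z)

Answer: normal form = S^8(Z)  (in 11 steps)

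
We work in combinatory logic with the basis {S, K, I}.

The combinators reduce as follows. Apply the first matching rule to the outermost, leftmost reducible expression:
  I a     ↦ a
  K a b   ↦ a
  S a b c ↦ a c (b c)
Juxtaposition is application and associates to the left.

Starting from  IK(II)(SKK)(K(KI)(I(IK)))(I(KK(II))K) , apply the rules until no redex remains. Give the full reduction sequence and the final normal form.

Answer: normal form = I  (in 6 steps)

Reduction:
  start: IK(II)(SKK)(K(KI)(I(IK)))(I(KK(II))K)
  step 1: K(II)(SKK)(K(KI)(I(IK)))(I(KK(II))K)
  step 2: II(K(KI)(I(IK)))(I(KK(II))K)
  step 3: I(K(KI)(I(IK)))(I(KK(II))K)
  step 4: K(KI)(I(IK))(I(KK(II))K)
  step 5: KI(I(KK(II))K)
  step 6: I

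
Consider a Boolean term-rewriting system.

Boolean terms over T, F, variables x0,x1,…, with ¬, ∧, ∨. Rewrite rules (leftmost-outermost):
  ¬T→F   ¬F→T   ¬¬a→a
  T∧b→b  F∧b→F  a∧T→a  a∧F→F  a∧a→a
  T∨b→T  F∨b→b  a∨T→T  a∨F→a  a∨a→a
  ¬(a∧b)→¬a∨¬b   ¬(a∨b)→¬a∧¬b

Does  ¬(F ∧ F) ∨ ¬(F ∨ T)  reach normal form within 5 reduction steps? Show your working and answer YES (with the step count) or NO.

Answer: YES — reaches normal form T in 4 ≤ 5 steps

Reduction:
  start: ¬(F ∧ F) ∨ ¬(F ∨ T)
  →1  (¬F ∨ ¬F) ∨ ¬(F ∨ T)
  →2  ¬F ∨ ¬(F ∨ T)
  →3  T ∨ ¬(F ∨ T)
  →4  T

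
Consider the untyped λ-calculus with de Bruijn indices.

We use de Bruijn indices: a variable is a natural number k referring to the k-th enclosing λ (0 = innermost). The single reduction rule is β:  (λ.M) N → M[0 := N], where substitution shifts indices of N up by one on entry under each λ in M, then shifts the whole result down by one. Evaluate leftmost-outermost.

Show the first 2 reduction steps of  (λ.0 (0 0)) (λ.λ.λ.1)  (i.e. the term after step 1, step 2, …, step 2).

  start: (λ.0 (0 0)) (λ.λ.λ.1)
  [1] (λ.λ.λ.1) ((λ.λ.λ.1) (λ.λ.λ.1))
  [2] λ.λ.1

Answer: after 2 steps: λ.λ.1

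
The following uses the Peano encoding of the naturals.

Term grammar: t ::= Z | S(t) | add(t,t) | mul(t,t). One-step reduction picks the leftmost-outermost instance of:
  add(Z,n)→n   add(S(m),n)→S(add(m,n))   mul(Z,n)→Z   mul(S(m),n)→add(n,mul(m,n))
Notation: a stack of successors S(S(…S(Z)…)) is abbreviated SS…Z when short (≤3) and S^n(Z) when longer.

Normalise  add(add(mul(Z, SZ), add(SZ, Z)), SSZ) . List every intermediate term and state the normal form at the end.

Answer: normal form = SSSZ  (in 6 steps)

Reduction:
  start: add(add(mul(Z, SZ), add(SZ, Z)), SSZ)
  step 1: add(add(Z, add(SZ, Z)), SSZ)
  step 2: add(add(SZ, Z), SSZ)
  step 3: add(S(add(Z, Z)), SSZ)
  step 4: S(add(add(Z, Z), SSZ))
  step 5: S(add(Z, SSZ))
  step 6: SSSZ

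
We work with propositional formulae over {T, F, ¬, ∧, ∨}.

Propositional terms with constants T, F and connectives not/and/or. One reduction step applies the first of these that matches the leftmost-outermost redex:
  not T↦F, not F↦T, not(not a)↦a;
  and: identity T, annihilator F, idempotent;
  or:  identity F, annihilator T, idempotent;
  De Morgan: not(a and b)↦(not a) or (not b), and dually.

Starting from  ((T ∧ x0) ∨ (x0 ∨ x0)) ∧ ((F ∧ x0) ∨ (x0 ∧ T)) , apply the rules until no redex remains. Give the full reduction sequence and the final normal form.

Answer: normal form = x0  (in 7 steps)

Working:
  start: ((T ∧ x0) ∨ (x0 ∨ x0)) ∧ ((F ∧ x0) ∨ (x0 ∧ T))
  [1] (x0 ∨ (x0 ∨ x0)) ∧ ((F ∧ x0) ∨ (x0 ∧ T))
  [2] (x0 ∨ x0) ∧ ((F ∧ x0) ∨ (x0 ∧ T))
  [3] x0 ∧ ((F ∧ x0) ∨ (x0 ∧ T))
  [4] x0 ∧ (F ∨ (x0 ∧ T))
  [5] x0 ∧ (x0 ∧ T)
  [6] x0 ∧ x0
  [7] x0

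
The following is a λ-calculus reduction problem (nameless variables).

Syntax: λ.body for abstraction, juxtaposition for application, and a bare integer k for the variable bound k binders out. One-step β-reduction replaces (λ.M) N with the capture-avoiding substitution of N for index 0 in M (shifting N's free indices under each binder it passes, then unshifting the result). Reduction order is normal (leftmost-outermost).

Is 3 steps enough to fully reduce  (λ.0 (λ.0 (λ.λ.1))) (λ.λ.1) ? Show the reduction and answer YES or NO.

  start: (λ.0 (λ.0 (λ.λ.1))) (λ.λ.1)
  →1  (λ.λ.1) (λ.0 (λ.λ.1))
  →2  λ.λ.0 (λ.λ.1)

Answer: YES — reaches normal form λ.λ.0 (λ.λ.1) in 2 ≤ 3 steps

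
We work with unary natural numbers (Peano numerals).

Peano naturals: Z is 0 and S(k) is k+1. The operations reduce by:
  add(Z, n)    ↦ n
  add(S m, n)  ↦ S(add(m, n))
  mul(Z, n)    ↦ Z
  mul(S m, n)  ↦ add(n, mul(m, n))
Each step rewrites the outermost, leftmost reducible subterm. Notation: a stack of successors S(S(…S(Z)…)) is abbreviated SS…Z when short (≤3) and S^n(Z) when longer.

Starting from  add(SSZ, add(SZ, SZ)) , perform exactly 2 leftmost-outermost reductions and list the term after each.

  start: add(SSZ, add(SZ, SZ))
  [1] S(add(SZ, add(SZ, SZ)))
  [2] S(S(add(Z, add(SZ, SZ))))

Answer: after 2 steps: S(S(add(Z, add(SZ, SZ))))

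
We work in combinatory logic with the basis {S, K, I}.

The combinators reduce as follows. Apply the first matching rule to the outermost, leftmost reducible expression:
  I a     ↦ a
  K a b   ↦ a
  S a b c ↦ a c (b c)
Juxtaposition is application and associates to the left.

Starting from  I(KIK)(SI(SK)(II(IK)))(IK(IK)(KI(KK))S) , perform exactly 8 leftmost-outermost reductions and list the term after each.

  start: I(KIK)(SI(SK)(II(IK)))(IK(IK)(KI(KK))S)
  →1  KIK(SI(SK)(II(IK)))(IK(IK)(KI(KK))S)
  →2  I(SI(SK)(II(IK)))(IK(IK)(KI(KK))S)
  →3  SI(SK)(II(IK))(IK(IK)(KI(KK))S)
  →4  I(II(IK))(SK(II(IK)))(IK(IK)(KI(KK))S)
  →5  II(IK)(SK(II(IK)))(IK(IK)(KI(KK))S)
  →6  I(IK)(SK(II(IK)))(IK(IK)(KI(KK))S)
  →7  IK(SK(II(IK)))(IK(IK)(KI(KK))S)
  →8  K(SK(II(IK)))(IK(IK)(KI(KK))S)

Answer: after 8 steps: K(SK(II(IK)))(IK(IK)(KI(KK))S)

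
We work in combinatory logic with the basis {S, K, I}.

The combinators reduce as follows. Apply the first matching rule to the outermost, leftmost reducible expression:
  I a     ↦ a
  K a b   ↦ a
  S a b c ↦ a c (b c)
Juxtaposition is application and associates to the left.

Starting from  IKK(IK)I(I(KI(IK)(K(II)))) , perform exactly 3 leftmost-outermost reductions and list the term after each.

  start: IKK(IK)I(I(KI(IK)(K(II))))
  [1] KK(IK)I(I(KI(IK)(K(II))))
  [2] KI(I(KI(IK)(K(II))))
  [3] I

Answer: after 3 steps: I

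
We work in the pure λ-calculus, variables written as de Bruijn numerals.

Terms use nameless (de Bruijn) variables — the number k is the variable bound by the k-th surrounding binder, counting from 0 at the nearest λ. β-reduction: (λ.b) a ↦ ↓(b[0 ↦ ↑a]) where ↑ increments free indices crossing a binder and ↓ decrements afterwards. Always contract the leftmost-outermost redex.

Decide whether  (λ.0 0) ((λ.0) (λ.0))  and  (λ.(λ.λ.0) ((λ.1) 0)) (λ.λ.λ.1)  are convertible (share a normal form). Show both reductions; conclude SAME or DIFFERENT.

Term A:
  start: (λ.0 0) ((λ.0) (λ.0))
  [1] (λ.0) (λ.0) ((λ.0) (λ.0))
  [2] (λ.0) ((λ.0) (λ.0))
  [3] (λ.0) (λ.0)
  [4] λ.0

Term B:
  start: (λ.(λ.λ.0) ((λ.1) 0)) (λ.λ.λ.1)
  [1] (λ.λ.0) ((λ.λ.λ.λ.1) (λ.λ.λ.1))
  [2] λ.0

Answer: SAME — A ⇓ λ.0, B ⇓ λ.0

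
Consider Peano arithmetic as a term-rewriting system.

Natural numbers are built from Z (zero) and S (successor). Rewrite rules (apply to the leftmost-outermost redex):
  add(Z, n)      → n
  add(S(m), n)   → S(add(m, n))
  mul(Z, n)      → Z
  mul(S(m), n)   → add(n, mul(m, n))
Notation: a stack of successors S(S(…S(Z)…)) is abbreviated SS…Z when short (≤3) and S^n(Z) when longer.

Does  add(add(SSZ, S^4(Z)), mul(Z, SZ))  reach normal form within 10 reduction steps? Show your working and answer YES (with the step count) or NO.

Answer: NO — after 10 steps the term is S(S(S(S(S(S(mul(Z, SZ))))))), not yet normal

Derivation:
  start: add(add(SSZ, S^4(Z)), mul(Z, SZ))
  →1  add(S(add(SZ, S^4(Z))), mul(Z, SZ))
  →2  S(add(add(SZ, S^4(Z)), mul(Z, SZ)))
  →3  S(add(S(add(Z, S^4(Z))), mul(Z, SZ)))
  →4  S(S(add(add(Z, S^4(Z)), mul(Z, SZ))))
  →5  S(S(add(S^4(Z), mul(Z, SZ))))
  →6  S(S(S(add(SSSZ, mul(Z, SZ)))))
  →7  S(S(S(S(add(SSZ, mul(Z, SZ))))))
  →8  S(S(S(S(S(add(SZ, mul(Z, SZ)))))))
  →9  S(S(S(S(S(S(add(Z, mul(Z, SZ))))))))
  →10  S(S(S(S(S(S(mul(Z, SZ)))))))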